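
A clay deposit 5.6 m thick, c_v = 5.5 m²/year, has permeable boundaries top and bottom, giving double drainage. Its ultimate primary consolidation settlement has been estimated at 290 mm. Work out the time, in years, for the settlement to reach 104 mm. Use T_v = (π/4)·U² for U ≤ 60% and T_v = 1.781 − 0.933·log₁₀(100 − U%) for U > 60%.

Drainage path length: H_d = H/2 = 2.8 m (double drainage).
U = S(t)/S_ult = 104/290 = 0.3586.
U ≤ 60%: T_v = (π/4)·U² = (π/4)×0.35862² = 0.10101.
t = T_v·H_d²/c_v = 0.10101×2.8²/5.5 = 0.144 years.

t ≈ 0.144 years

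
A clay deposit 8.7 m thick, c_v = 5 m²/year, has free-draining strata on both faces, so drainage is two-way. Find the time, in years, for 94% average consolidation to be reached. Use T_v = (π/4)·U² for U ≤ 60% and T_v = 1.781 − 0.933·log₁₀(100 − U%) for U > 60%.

t ≈ 3.99 years

Drainage path length: H_d = H/2 = 4.35 m (double drainage).
U > 60%: T_v = 1.781 − 0.933·log₁₀(100 − 94) = 1.055.
t = T_v·H_d²/c_v = 1.055×4.35²/5 = 3.993 years.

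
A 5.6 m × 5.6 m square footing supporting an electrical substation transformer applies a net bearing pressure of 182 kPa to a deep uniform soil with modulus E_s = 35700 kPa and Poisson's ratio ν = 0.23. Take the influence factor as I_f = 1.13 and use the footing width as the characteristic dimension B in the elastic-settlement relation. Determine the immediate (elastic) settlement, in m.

S_e ≈ 0.0306 m

Immediate (elastic) settlement: S_e = q·B·(1−ν²)/E_s · I_f.
S_e = 182 × 5.6 × (1 − 0.23²) / 35700 × 1.13
    = 182 × 5.6 × 0.9471 / 35700 × 1.13
    = 0.03055 m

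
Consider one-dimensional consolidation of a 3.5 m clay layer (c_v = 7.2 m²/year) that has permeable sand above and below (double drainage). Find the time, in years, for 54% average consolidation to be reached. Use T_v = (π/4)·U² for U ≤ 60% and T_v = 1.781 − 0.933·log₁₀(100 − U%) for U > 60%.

t ≈ 0.0974 years

Drainage path length: H_d = H/2 = 1.75 m (double drainage).
U ≤ 60%: T_v = (π/4)·U² = (π/4)×0.54² = 0.22902.
t = T_v·H_d²/c_v = 0.22902×1.75²/7.2 = 0.09741 years.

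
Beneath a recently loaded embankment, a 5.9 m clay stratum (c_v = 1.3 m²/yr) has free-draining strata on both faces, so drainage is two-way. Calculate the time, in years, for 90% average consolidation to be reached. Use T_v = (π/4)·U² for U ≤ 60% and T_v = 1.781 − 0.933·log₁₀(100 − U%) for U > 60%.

Drainage path length: H_d = H/2 = 2.95 m (double drainage).
U > 60%: T_v = 1.781 − 0.933·log₁₀(100 − 90) = 0.848.
t = T_v·H_d²/c_v = 0.848×2.95²/1.3 = 5.677 years.

t ≈ 5.68 years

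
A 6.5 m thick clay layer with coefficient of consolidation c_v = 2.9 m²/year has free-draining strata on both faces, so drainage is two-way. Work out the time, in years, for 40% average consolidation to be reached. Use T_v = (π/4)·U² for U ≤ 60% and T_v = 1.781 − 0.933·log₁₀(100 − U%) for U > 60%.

Drainage path length: H_d = H/2 = 3.25 m (double drainage).
U ≤ 60%: T_v = (π/4)·U² = (π/4)×0.4² = 0.12566.
t = T_v·H_d²/c_v = 0.12566×3.25²/2.9 = 0.4577 years.

t ≈ 0.458 years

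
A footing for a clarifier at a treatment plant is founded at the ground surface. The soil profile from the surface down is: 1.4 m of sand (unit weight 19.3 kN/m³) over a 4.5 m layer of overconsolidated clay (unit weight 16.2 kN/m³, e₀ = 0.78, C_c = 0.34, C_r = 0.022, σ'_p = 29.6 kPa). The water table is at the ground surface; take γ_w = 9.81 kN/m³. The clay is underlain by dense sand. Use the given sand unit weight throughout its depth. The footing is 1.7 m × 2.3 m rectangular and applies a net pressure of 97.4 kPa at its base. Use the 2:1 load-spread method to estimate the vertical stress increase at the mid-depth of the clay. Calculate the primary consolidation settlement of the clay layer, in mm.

S_c ≈ 111 mm

Mid-depth of clay below the ground surface: z = 1.4 + 4.5/2 = 3.65 m.
Total vertical stress at mid-clay: σ_v = 19.3×1.4 + 16.2×2.25 = 63.47 kPa.
Pore pressure: u = 9.81×(3.65 − 0) = 35.806 kPa.
Initial effective stress: σ'_0 = σ_v − u = 63.47 − 35.806 = 27.664 kPa.
Stress increase at mid-clay by the 2:1 spreading method:
Δσ = qBL/((B+z)(L+z)) = 97.4×1.7×2.3/((1.7+3.65)(2.3+3.65)) = 11.964 kPa
Final effective stress: σ'_f = 27.664 + 11.964 = 39.628 kPa.
σ'_f = 39.628 > σ'_p = 29.6 kPa, so the stress path crosses the preconsolidation pressure — recompression up to σ'_p, then virgin compression beyond:
S_c = H/(1+e₀)·[C_r·log₁₀(σ'_p/σ'_0) + C_c·log₁₀(σ'_f/σ'_p)]
    = 4.5/1.78 × [0.022×log₁₀(29.6/27.664) + 0.34×log₁₀(39.628/29.6)]
    = 2.5281 × [0.00064629 + 0.043082] = 0.1105 m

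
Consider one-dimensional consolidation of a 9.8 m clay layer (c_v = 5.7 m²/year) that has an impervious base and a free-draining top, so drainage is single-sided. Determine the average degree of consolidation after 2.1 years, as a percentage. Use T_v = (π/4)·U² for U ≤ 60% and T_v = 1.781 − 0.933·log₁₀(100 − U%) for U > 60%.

Drainage path length: H_d = H = 9.8 m (single drainage).
T_v = c_v·t/H_d² = 5.7×2.1/9.8² = 0.12464.
T_v = 0.12464 corresponds to the U ≤ 60% branch:
U = √(4T_v/π) = 0.3984

U ≈ 39.8 %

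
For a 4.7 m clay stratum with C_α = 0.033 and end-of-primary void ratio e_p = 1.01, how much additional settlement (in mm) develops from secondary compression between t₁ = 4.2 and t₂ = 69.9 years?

Secondary compression: S_s = C_α·H/(1+e_p)·log₁₀(t₂/t₁)
S_s = 0.033×4.7/(1+1.01)×log₁₀(69.9/4.2)
    = 0.07716 × 1.221 = 0.09424 m

S_s ≈ 94.2 mm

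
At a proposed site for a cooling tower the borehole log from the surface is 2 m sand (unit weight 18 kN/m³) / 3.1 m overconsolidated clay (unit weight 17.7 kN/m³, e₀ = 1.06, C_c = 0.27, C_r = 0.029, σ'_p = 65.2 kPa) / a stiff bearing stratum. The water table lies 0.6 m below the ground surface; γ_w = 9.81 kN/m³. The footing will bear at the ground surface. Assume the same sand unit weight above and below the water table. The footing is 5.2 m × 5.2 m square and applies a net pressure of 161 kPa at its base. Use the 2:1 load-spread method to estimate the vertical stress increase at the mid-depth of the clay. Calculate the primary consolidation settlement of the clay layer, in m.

S_c ≈ 0.0716 m

Mid-depth of clay below the ground surface: z = 2 + 3.1/2 = 3.55 m.
Total vertical stress at mid-clay: σ_v = 18×2 + 17.7×1.55 = 63.435 kPa.
Pore pressure: u = 9.81×(3.55 − 0.6) = 28.94 kPa.
Initial effective stress: σ'_0 = σ_v − u = 63.435 − 28.94 = 34.495 kPa.
Stress increase at mid-clay by the 2:1 spreading method:
Δσ = qBL/((B+z)(L+z)) = 161×5.2×5.2/((5.2+3.55)(5.2+3.55)) = 56.861 kPa
Final effective stress: σ'_f = 34.495 + 56.861 = 91.356 kPa.
σ'_f = 91.356 > σ'_p = 65.2 kPa, so the stress path crosses the preconsolidation pressure — recompression up to σ'_p, then virgin compression beyond:
S_c = H/(1+e₀)·[C_r·log₁₀(σ'_p/σ'_0) + C_c·log₁₀(σ'_f/σ'_p)]
    = 3.1/2.06 × [0.029×log₁₀(65.2/34.495) + 0.27×log₁₀(91.356/65.2)]
    = 1.5049 × [0.0080183 + 0.039552] = 0.07159 m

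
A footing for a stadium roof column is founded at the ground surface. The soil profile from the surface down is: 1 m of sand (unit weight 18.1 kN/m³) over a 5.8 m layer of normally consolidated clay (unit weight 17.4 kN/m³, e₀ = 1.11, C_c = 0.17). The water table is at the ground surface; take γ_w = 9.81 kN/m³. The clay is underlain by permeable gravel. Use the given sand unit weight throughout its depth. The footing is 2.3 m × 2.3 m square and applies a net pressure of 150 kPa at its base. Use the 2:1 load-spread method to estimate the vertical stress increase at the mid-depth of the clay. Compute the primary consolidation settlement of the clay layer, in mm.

S_c ≈ 105 mm

Mid-depth of clay below the ground surface: z = 1 + 5.8/2 = 3.9 m.
Total vertical stress at mid-clay: σ_v = 18.1×1 + 17.4×2.9 = 68.56 kPa.
Pore pressure: u = 9.81×(3.9 − 0) = 38.259 kPa.
Initial effective stress: σ'_0 = σ_v − u = 68.56 − 38.259 = 30.301 kPa.
Stress increase at mid-clay by the 2:1 spreading method:
Δσ = qBL/((B+z)(L+z)) = 150×2.3×2.3/((2.3+3.9)(2.3+3.9)) = 20.643 kPa
Final effective stress: σ'_f = σ'_0 + Δσ = 30.301 + 20.643 = 50.944 kPa.
Normally consolidated clay, so the full stress increment lies on the virgin compression line:
S_c = C_c·H/(1+e₀)·log₁₀(σ'_f/σ'_0) = 0.17×5.8/(1+1.11)×log₁₀(50.944/30.301)
    = 0.4673 × 0.22564 = 0.1054 m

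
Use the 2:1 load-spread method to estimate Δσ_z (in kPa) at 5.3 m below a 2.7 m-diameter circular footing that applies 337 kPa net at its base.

By the 2:1 method the load spreads at 1 horizontal : 2 vertical, so at depth z the loaded area has grown by z in each plan dimension:
Δσ ≈ qD²/(D+z)² = 337×2.7²/(2.7+5.3)² = 38.386 kPa

Δσ_z ≈ 38.4 kPa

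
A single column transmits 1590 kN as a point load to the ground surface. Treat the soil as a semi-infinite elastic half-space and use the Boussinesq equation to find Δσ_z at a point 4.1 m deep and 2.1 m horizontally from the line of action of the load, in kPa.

Δσ_z ≈ 25.2 kPa

Boussinesq vertical stress below a point load on an elastic half-space:
Δσ_z = 3P/(2πz²) · [1 + (r/z)²]^(−5/2)
r/z = 2.1/4.1 = 0.5122; [1+(r/z)²]^(−5/2) = 0.55854.
Δσ_z = 3×1590/(2π×4.1²) × 0.55854 = 45.162 × 0.55854 = 25.22 kPa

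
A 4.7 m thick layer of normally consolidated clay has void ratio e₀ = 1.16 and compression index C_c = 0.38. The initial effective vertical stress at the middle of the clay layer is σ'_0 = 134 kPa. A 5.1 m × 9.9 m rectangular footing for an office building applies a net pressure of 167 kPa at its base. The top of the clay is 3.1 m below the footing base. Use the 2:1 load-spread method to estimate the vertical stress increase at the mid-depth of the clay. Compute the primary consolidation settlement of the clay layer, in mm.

Mid-depth of clay below the footing base: z = 3.1 + 4.7/2 = 5.45 m.
Stress increase at mid-clay by the 2:1 spreading method:
Δσ = qBL/((B+z)(L+z)) = 167×5.1×9.9/((5.1+5.45)(9.9+5.45)) = 52.067 kPa
Final effective stress: σ'_f = σ'_0 + Δσ = 134 + 52.067 = 186.07 kPa.
Normally consolidated clay, so the full stress increment lies on the virgin compression line:
S_c = C_c·H/(1+e₀)·log₁₀(σ'_f/σ'_0) = 0.38×4.7/(1+1.16)×log₁₀(186.07/134)
    = 0.82685 × 0.14257 = 0.1179 m

S_c ≈ 118 mm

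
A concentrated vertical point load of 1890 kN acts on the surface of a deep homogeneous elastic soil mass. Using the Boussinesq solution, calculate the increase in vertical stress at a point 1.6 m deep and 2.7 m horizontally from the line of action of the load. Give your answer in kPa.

Boussinesq vertical stress below a point load on an elastic half-space:
Δσ_z = 3P/(2πz²) · [1 + (r/z)²]^(−5/2)
r/z = 2.7/1.6 = 1.6875; [1+(r/z)²]^(−5/2) = 0.034436.
Δσ_z = 3×1890/(2π×1.6²) × 0.034436 = 352.5 × 0.034436 = 12.14 kPa

Δσ_z ≈ 12.1 kPa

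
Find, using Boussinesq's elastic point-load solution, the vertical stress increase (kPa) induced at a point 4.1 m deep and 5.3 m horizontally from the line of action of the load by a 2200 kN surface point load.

Boussinesq vertical stress below a point load on an elastic half-space:
Δσ_z = 3P/(2πz²) · [1 + (r/z)²]^(−5/2)
r/z = 5.3/4.1 = 1.2927; [1+(r/z)²]^(−5/2) = 0.085764.
Δσ_z = 3×2200/(2π×4.1²) × 0.085764 = 62.488 × 0.085764 = 5.359 kPa

Δσ_z ≈ 5.36 kPa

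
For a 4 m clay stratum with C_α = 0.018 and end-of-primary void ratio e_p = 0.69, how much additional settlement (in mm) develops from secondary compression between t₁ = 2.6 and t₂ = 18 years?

S_s ≈ 35.8 mm

Secondary compression: S_s = C_α·H/(1+e_p)·log₁₀(t₂/t₁)
S_s = 0.018×4/(1+0.69)×log₁₀(18/2.6)
    = 0.0426 × 0.8403 = 0.0358 m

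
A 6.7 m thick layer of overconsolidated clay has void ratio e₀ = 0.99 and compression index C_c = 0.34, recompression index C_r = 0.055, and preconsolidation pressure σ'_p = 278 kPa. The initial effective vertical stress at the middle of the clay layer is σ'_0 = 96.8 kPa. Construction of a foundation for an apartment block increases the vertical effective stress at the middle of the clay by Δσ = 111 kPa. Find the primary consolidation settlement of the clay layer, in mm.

Final effective stress: σ'_f = 96.8 + 111 = 207.8 kPa.
σ'_f = 207.8 ≤ σ'_p = 278 kPa, so the clay remains overconsolidated and only the recompression index applies:
S_c = C_r·H/(1+e₀)·log₁₀(σ'_f/σ'_0) = 0.055×6.7/1.99×log₁₀(207.8/96.8)
    = 0.18517 × 0.33177 = 0.06144 m

S_c ≈ 61.4 mm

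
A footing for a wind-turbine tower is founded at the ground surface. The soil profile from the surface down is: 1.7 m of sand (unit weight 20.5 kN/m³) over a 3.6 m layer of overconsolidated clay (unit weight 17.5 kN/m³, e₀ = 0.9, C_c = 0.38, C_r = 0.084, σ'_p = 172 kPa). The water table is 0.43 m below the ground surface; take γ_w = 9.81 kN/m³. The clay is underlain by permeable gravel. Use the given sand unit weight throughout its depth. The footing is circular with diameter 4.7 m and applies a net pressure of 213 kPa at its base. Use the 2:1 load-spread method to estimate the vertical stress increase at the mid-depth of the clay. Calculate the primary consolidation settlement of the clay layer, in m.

S_c ≈ 0.0743 m

Mid-depth of clay below the ground surface: z = 1.7 + 3.6/2 = 3.5 m.
Total vertical stress at mid-clay: σ_v = 20.5×1.7 + 17.5×1.8 = 66.35 kPa.
Pore pressure: u = 9.81×(3.5 − 0.43) = 30.117 kPa.
Initial effective stress: σ'_0 = σ_v − u = 66.35 − 30.117 = 36.233 kPa.
Stress increase at mid-clay by the 2:1 spreading method:
Δσ ≈ qD²/(D+z)² = 213×4.7²/(4.7+3.5)² = 69.976 kPa
Final effective stress: σ'_f = 36.233 + 69.976 = 106.21 kPa.
σ'_f = 106.21 ≤ σ'_p = 172 kPa, so the clay remains overconsolidated and only the recompression index applies:
S_c = C_r·H/(1+e₀)·log₁₀(σ'_f/σ'_0) = 0.084×3.6/1.9×log₁₀(106.21/36.233)
    = 0.15915 × 0.46706 = 0.07433 m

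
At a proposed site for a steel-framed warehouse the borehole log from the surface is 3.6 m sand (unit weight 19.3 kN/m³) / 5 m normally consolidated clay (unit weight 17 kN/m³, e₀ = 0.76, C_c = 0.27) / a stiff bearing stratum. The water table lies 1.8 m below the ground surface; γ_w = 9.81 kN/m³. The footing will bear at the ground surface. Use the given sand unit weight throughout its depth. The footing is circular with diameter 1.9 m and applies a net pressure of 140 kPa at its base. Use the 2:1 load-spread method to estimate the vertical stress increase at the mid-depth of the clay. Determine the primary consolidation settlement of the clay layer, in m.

Mid-depth of clay below the ground surface: z = 3.6 + 5/2 = 6.1 m.
Total vertical stress at mid-clay: σ_v = 19.3×3.6 + 17×2.5 = 111.98 kPa.
Pore pressure: u = 9.81×(6.1 − 1.8) = 42.183 kPa.
Initial effective stress: σ'_0 = σ_v − u = 111.98 − 42.183 = 69.797 kPa.
Stress increase at mid-clay by the 2:1 spreading method:
Δσ ≈ qD²/(D+z)² = 140×1.9²/(1.9+6.1)² = 7.8969 kPa
Final effective stress: σ'_f = σ'_0 + Δσ = 69.797 + 7.8969 = 77.694 kPa.
Normally consolidated clay, so the full stress increment lies on the virgin compression line:
S_c = C_c·H/(1+e₀)·log₁₀(σ'_f/σ'_0) = 0.27×5/(1+0.76)×log₁₀(77.694/69.797)
    = 0.76705 × 0.046551 = 0.03571 m

S_c ≈ 0.0357 m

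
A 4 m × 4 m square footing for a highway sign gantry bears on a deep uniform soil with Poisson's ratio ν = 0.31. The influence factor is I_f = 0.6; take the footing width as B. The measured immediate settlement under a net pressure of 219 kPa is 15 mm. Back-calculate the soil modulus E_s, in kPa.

E_s ≈ 31700 kPa

S_e = q·B·(1−ν²)/E_s · I_f  ⇒  E_s = q·B·(1−ν²)·I_f / S_e.
E_s = 219 × 4 × 0.9039 × 0.6 / 0.015 = 31670 kPa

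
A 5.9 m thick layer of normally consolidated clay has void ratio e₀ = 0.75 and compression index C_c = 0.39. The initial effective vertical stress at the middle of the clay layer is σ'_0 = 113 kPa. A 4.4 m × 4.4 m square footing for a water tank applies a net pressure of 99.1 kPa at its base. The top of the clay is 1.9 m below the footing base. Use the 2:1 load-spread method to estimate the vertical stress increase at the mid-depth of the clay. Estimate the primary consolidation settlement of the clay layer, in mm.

Mid-depth of clay below the footing base: z = 1.9 + 5.9/2 = 4.85 m.
Stress increase at mid-clay by the 2:1 spreading method:
Δσ = qBL/((B+z)(L+z)) = 99.1×4.4×4.4/((4.4+4.85)(4.4+4.85)) = 22.423 kPa
Final effective stress: σ'_f = σ'_0 + Δσ = 113 + 22.423 = 135.42 kPa.
Normally consolidated clay, so the full stress increment lies on the virgin compression line:
S_c = C_c·H/(1+e₀)·log₁₀(σ'_f/σ'_0) = 0.39×5.9/(1+0.75)×log₁₀(135.42/113)
    = 1.3149 × 0.078604 = 0.1034 m

S_c ≈ 103 mm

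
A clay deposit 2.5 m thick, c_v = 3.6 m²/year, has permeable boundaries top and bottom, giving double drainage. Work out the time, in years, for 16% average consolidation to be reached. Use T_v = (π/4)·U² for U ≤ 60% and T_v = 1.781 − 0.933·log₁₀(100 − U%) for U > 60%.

t ≈ 0.00873 years

Drainage path length: H_d = H/2 = 1.25 m (double drainage).
U ≤ 60%: T_v = (π/4)·U² = (π/4)×0.16² = 0.020106.
t = T_v·H_d²/c_v = 0.020106×1.25²/3.6 = 0.008727 years.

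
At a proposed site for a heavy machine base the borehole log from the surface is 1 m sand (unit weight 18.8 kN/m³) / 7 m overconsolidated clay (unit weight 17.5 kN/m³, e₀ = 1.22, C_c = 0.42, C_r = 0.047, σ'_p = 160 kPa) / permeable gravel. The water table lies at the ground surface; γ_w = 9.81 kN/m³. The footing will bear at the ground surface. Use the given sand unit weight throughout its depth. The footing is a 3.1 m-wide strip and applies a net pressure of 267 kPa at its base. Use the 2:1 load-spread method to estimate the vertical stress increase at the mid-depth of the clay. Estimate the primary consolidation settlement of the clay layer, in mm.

S_c ≈ 89.8 mm

Mid-depth of clay below the ground surface: z = 1 + 7/2 = 4.5 m.
Total vertical stress at mid-clay: σ_v = 18.8×1 + 17.5×3.5 = 80.05 kPa.
Pore pressure: u = 9.81×(4.5 − 0) = 44.145 kPa.
Initial effective stress: σ'_0 = σ_v − u = 80.05 − 44.145 = 35.905 kPa.
Stress increase at mid-clay by the 2:1 spreading method:
Δσ = qB/(B+z) = 267×3.1/(3.1+4.5) = 108.91 kPa
Final effective stress: σ'_f = 35.905 + 108.91 = 144.81 kPa.
σ'_f = 144.81 ≤ σ'_p = 160 kPa, so the clay remains overconsolidated and only the recompression index applies:
S_c = C_r·H/(1+e₀)·log₁₀(σ'_f/σ'_0) = 0.047×7/2.22×log₁₀(144.81/35.905)
    = 0.1482 × 0.60564 = 0.08976 m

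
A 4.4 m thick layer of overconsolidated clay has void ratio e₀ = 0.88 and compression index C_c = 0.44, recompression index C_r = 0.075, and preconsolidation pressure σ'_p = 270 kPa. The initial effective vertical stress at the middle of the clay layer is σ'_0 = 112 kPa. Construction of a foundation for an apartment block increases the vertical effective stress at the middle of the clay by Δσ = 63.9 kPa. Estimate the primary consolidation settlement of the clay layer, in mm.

Final effective stress: σ'_f = 112 + 63.9 = 175.9 kPa.
σ'_f = 175.9 ≤ σ'_p = 270 kPa, so the clay remains overconsolidated and only the recompression index applies:
S_c = C_r·H/(1+e₀)·log₁₀(σ'_f/σ'_0) = 0.075×4.4/1.88×log₁₀(175.9/112)
    = 0.17553 × 0.19605 = 0.03441 m

S_c ≈ 34.4 mm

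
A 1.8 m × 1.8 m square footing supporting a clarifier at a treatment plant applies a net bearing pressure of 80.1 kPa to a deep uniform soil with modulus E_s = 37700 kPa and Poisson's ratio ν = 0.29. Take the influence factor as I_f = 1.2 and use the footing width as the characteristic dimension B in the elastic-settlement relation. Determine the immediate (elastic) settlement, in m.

Immediate (elastic) settlement: S_e = q·B·(1−ν²)/E_s · I_f.
S_e = 80.1 × 1.8 × (1 − 0.29²) / 37700 × 1.2
    = 80.1 × 1.8 × 0.9159 / 37700 × 1.2
    = 0.004203 m

S_e ≈ 0.0042 m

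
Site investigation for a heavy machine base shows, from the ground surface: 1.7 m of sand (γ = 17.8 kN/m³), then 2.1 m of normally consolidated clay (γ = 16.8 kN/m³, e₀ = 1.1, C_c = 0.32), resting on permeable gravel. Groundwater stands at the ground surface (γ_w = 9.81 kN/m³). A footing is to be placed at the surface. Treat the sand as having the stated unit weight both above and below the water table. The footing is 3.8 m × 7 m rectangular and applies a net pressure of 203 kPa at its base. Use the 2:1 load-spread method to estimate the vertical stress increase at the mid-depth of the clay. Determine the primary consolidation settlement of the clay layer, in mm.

S_c ≈ 225 mm

Mid-depth of clay below the ground surface: z = 1.7 + 2.1/2 = 2.75 m.
Total vertical stress at mid-clay: σ_v = 17.8×1.7 + 16.8×1.05 = 47.9 kPa.
Pore pressure: u = 9.81×(2.75 − 0) = 26.978 kPa.
Initial effective stress: σ'_0 = σ_v − u = 47.9 − 26.978 = 20.922 kPa.
Stress increase at mid-clay by the 2:1 spreading method:
Δσ = qBL/((B+z)(L+z)) = 203×3.8×7/((3.8+2.75)(7+2.75)) = 84.554 kPa
Final effective stress: σ'_f = σ'_0 + Δσ = 20.922 + 84.554 = 105.48 kPa.
Normally consolidated clay, so the full stress increment lies on the virgin compression line:
S_c = C_c·H/(1+e₀)·log₁₀(σ'_f/σ'_0) = 0.32×2.1/(1+1.1)×log₁₀(105.48/20.922)
    = 0.32 × 0.70257 = 0.2248 m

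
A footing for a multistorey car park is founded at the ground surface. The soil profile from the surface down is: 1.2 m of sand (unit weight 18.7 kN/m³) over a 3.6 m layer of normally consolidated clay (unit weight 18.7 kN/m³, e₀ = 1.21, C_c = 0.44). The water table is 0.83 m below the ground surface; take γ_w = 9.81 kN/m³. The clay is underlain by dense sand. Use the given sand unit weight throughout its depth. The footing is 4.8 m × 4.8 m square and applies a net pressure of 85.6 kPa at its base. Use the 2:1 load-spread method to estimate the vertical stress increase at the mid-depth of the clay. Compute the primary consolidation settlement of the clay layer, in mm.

Mid-depth of clay below the ground surface: z = 1.2 + 3.6/2 = 3 m.
Total vertical stress at mid-clay: σ_v = 18.7×1.2 + 18.7×1.8 = 56.1 kPa.
Pore pressure: u = 9.81×(3 − 0.83) = 21.288 kPa.
Initial effective stress: σ'_0 = σ_v − u = 56.1 − 21.288 = 34.812 kPa.
Stress increase at mid-clay by the 2:1 spreading method:
Δσ = qBL/((B+z)(L+z)) = 85.6×4.8×4.8/((4.8+3)(4.8+3)) = 32.417 kPa
Final effective stress: σ'_f = σ'_0 + Δσ = 34.812 + 32.417 = 67.229 kPa.
Normally consolidated clay, so the full stress increment lies on the virgin compression line:
S_c = C_c·H/(1+e₀)·log₁₀(σ'_f/σ'_0) = 0.44×3.6/(1+1.21)×log₁₀(67.229/34.812)
    = 0.71674 × 0.28583 = 0.2049 m

S_c ≈ 205 mm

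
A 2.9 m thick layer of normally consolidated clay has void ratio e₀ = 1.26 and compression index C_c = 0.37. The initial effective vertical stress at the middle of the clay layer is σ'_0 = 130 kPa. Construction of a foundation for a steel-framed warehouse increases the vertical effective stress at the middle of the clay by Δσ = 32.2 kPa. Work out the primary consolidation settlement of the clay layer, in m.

Final effective stress: σ'_f = σ'_0 + Δσ = 130 + 32.2 = 162.2 kPa.
Normally consolidated clay, so the full stress increment lies on the virgin compression line:
S_c = C_c·H/(1+e₀)·log₁₀(σ'_f/σ'_0) = 0.37×2.9/(1+1.26)×log₁₀(162.2/130)
    = 0.47478 × 0.096107 = 0.04563 m

S_c ≈ 0.0456 m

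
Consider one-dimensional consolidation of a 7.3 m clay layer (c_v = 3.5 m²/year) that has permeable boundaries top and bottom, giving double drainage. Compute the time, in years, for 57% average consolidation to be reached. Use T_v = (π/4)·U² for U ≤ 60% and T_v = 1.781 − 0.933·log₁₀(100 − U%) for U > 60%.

t ≈ 0.971 years

Drainage path length: H_d = H/2 = 3.65 m (double drainage).
U ≤ 60%: T_v = (π/4)·U² = (π/4)×0.57² = 0.25518.
t = T_v·H_d²/c_v = 0.25518×3.65²/3.5 = 0.9713 years.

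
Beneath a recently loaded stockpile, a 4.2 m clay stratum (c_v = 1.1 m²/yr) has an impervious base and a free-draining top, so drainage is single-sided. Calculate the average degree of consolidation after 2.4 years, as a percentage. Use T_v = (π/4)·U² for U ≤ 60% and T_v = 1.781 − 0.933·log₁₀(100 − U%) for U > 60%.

Drainage path length: H_d = H = 4.2 m (single drainage).
T_v = c_v·t/H_d² = 1.1×2.4/4.2² = 0.14966.
T_v = 0.14966 corresponds to the U ≤ 60% branch:
U = √(4T_v/π) = 0.4365

U ≈ 43.7 %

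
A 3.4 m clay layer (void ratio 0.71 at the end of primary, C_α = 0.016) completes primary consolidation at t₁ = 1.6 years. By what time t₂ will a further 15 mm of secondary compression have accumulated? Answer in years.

t₂ ≈ 4.74 years

S_s = C_α·H/(1+e_p)·log₁₀(t₂/t₁) ⇒ log₁₀(t₂/t₁) = S_s·(1+e_p)/(C_α·H).
log₁₀(t₂/t₁) = 0.015 × (1+0.71) / (0.016×3.4) = 0.4715
t₂ = t₁ × 10^0.4715 = 1.6 × 2.961 = 4.738 years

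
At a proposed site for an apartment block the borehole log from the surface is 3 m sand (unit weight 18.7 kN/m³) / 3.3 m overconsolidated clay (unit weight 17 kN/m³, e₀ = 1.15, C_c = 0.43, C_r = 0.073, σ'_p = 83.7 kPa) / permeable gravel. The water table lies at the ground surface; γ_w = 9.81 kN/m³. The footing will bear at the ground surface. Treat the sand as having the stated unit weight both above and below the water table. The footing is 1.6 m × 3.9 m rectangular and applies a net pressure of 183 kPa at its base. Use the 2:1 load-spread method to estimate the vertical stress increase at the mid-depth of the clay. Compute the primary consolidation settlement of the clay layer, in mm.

Mid-depth of clay below the ground surface: z = 3 + 3.3/2 = 4.65 m.
Total vertical stress at mid-clay: σ_v = 18.7×3 + 17×1.65 = 84.15 kPa.
Pore pressure: u = 9.81×(4.65 − 0) = 45.617 kPa.
Initial effective stress: σ'_0 = σ_v − u = 84.15 − 45.617 = 38.533 kPa.
Stress increase at mid-clay by the 2:1 spreading method:
Δσ = qBL/((B+z)(L+z)) = 183×1.6×3.9/((1.6+4.65)(3.9+4.65)) = 21.369 kPa
Final effective stress: σ'_f = 38.533 + 21.369 = 59.902 kPa.
σ'_f = 59.902 ≤ σ'_p = 83.7 kPa, so the clay remains overconsolidated and only the recompression index applies:
S_c = C_r·H/(1+e₀)·log₁₀(σ'_f/σ'_0) = 0.073×3.3/2.15×log₁₀(59.902/38.533)
    = 0.11205 × 0.19161 = 0.02147 m

S_c ≈ 21.5 mm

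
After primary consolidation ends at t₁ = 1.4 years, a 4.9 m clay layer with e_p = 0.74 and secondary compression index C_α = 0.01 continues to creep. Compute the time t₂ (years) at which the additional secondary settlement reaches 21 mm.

t₂ ≈ 7.8 years

S_s = C_α·H/(1+e_p)·log₁₀(t₂/t₁) ⇒ log₁₀(t₂/t₁) = S_s·(1+e_p)/(C_α·H).
log₁₀(t₂/t₁) = 0.021 × (1+0.74) / (0.01×4.9) = 0.7457
t₂ = t₁ × 10^0.7457 = 1.4 × 5.568 = 7.795 years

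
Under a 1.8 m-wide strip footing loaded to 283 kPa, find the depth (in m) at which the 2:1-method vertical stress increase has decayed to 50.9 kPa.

2:1 spreading — at depth z the loaded area has grown by z in each plan dimension:
qB/(B+z) = Δσ_z ⇒ z = qB/Δσ_z − B = 283×1.8/50.9 − 1.8 = 8.208 m

z ≈ 8.21 m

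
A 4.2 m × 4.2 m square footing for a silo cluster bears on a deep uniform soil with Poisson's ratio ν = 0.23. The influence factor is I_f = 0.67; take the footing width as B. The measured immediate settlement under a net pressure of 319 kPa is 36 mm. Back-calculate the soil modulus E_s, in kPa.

E_s ≈ 23600 kPa

S_e = q·B·(1−ν²)/E_s · I_f  ⇒  E_s = q·B·(1−ν²)·I_f / S_e.
E_s = 319 × 4.2 × 0.9471 × 0.67 / 0.036 = 23620 kPa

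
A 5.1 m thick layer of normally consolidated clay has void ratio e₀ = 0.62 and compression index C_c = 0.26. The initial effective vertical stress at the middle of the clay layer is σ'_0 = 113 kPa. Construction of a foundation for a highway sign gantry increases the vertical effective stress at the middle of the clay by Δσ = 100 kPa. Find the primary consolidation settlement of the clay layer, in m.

Final effective stress: σ'_f = σ'_0 + Δσ = 113 + 100 = 213 kPa.
Normally consolidated clay, so the full stress increment lies on the virgin compression line:
S_c = C_c·H/(1+e₀)·log₁₀(σ'_f/σ'_0) = 0.26×5.1/(1+0.62)×log₁₀(213/113)
    = 0.81852 × 0.2753 = 0.2253 m

S_c ≈ 0.225 m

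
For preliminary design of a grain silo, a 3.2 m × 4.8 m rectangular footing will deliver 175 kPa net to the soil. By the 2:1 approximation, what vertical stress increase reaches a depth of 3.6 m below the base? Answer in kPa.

By the 2:1 method the load spreads at 1 horizontal : 2 vertical, so at depth z the loaded area has grown by z in each plan dimension:
Δσ = qBL/((B+z)(L+z)) = 175×3.2×4.8/((3.2+3.6)(4.8+3.6)) = 47.059 kPa

Δσ_z ≈ 47.1 kPa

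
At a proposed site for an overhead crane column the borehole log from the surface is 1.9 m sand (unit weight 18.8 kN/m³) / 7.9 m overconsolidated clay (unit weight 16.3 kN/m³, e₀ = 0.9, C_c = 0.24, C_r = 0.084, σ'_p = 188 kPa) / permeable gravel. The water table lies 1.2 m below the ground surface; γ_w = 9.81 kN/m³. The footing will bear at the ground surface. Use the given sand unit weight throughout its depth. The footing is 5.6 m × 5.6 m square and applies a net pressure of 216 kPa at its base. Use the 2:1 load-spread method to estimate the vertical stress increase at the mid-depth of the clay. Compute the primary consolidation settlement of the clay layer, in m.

Mid-depth of clay below the ground surface: z = 1.9 + 7.9/2 = 5.85 m.
Total vertical stress at mid-clay: σ_v = 18.8×1.9 + 16.3×3.95 = 100.11 kPa.
Pore pressure: u = 9.81×(5.85 − 1.2) = 45.617 kPa.
Initial effective stress: σ'_0 = σ_v − u = 100.11 − 45.617 = 54.493 kPa.
Stress increase at mid-clay by the 2:1 spreading method:
Δσ = qBL/((B+z)(L+z)) = 216×5.6×5.6/((5.6+5.85)(5.6+5.85)) = 51.668 kPa
Final effective stress: σ'_f = 54.493 + 51.668 = 106.16 kPa.
σ'_f = 106.16 ≤ σ'_p = 188 kPa, so the clay remains overconsolidated and only the recompression index applies:
S_c = C_r·H/(1+e₀)·log₁₀(σ'_f/σ'_0) = 0.084×7.9/1.9×log₁₀(106.16/54.493)
    = 0.34926 × 0.28962 = 0.1012 m

S_c ≈ 0.101 m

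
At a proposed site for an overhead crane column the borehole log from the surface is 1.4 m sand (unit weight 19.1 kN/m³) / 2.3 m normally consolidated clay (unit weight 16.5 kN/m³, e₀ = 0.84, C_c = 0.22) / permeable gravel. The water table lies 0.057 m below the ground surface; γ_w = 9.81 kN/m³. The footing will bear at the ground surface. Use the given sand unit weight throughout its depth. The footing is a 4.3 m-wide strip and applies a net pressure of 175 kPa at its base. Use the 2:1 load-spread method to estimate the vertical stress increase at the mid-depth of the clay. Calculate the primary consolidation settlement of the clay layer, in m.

Mid-depth of clay below the ground surface: z = 1.4 + 2.3/2 = 2.55 m.
Total vertical stress at mid-clay: σ_v = 19.1×1.4 + 16.5×1.15 = 45.715 kPa.
Pore pressure: u = 9.81×(2.55 − 0.057) = 24.456 kPa.
Initial effective stress: σ'_0 = σ_v − u = 45.715 − 24.456 = 21.259 kPa.
Stress increase at mid-clay by the 2:1 spreading method:
Δσ = qB/(B+z) = 175×4.3/(4.3+2.55) = 109.85 kPa
Final effective stress: σ'_f = σ'_0 + Δσ = 21.259 + 109.85 = 131.11 kPa.
Normally consolidated clay, so the full stress increment lies on the virgin compression line:
S_c = C_c·H/(1+e₀)·log₁₀(σ'_f/σ'_0) = 0.22×2.3/(1+0.84)×log₁₀(131.11/21.259)
    = 0.275 × 0.79009 = 0.2173 m

S_c ≈ 0.217 m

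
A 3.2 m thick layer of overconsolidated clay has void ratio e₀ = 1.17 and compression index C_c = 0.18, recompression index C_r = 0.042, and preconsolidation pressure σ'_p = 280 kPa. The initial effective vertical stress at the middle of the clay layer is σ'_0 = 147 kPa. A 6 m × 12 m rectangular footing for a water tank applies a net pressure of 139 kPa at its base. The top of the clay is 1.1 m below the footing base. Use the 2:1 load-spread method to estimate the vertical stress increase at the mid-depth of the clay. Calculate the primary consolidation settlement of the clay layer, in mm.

S_c ≈ 11.5 mm

Mid-depth of clay below the footing base: z = 1.1 + 3.2/2 = 2.7 m.
Stress increase at mid-clay by the 2:1 spreading method:
Δσ = qBL/((B+z)(L+z)) = 139×6×12/((6+2.7)(12+2.7)) = 78.255 kPa
Final effective stress: σ'_f = 147 + 78.255 = 225.25 kPa.
σ'_f = 225.25 ≤ σ'_p = 280 kPa, so the clay remains overconsolidated and only the recompression index applies:
S_c = C_r·H/(1+e₀)·log₁₀(σ'_f/σ'_0) = 0.042×3.2/2.17×log₁₀(225.25/147)
    = 0.061937 × 0.18535 = 0.01148 m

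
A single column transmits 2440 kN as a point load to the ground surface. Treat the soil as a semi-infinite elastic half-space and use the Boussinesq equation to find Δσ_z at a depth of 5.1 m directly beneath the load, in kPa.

Δσ_z ≈ 44.8 kPa

Boussinesq vertical stress below a point load on an elastic half-space:
Δσ_z = 3P/(2πz²) · [1 + (r/z)²]^(−5/2)
r/z = 0/5.1 = 0; [1+(r/z)²]^(−5/2) = 1.
Δσ_z = 3×2440/(2π×5.1²) × 1 = 44.791 × 1 = 44.79 kPa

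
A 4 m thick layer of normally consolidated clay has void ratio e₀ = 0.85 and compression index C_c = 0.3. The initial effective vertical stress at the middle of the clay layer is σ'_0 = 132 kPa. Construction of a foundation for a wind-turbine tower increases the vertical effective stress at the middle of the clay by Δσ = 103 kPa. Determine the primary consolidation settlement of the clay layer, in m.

Final effective stress: σ'_f = σ'_0 + Δσ = 132 + 103 = 235 kPa.
Normally consolidated clay, so the full stress increment lies on the virgin compression line:
S_c = C_c·H/(1+e₀)·log₁₀(σ'_f/σ'_0) = 0.3×4/(1+0.85)×log₁₀(235/132)
    = 0.64865 × 0.25049 = 0.1625 m

S_c ≈ 0.162 m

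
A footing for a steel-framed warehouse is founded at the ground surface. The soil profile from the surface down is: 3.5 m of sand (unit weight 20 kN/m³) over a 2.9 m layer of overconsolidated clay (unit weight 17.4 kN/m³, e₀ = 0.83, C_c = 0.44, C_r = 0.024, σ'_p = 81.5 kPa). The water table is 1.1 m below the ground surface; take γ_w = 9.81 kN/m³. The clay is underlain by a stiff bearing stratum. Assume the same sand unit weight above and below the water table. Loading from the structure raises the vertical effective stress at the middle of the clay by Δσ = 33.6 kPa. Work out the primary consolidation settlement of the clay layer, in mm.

S_c ≈ 39.4 mm

Mid-depth of clay below the ground surface: z = 3.5 + 2.9/2 = 4.95 m.
Total vertical stress at mid-clay: σ_v = 20×3.5 + 17.4×1.45 = 95.23 kPa.
Pore pressure: u = 9.81×(4.95 − 1.1) = 37.769 kPa.
Initial effective stress: σ'_0 = σ_v − u = 95.23 − 37.769 = 57.461 kPa.
Final effective stress: σ'_f = 57.461 + 33.6 = 91.061 kPa.
σ'_f = 91.061 > σ'_p = 81.5 kPa, so the stress path crosses the preconsolidation pressure — recompression up to σ'_p, then virgin compression beyond:
S_c = H/(1+e₀)·[C_r·log₁₀(σ'_p/σ'_0) + C_c·log₁₀(σ'_f/σ'_p)]
    = 2.9/1.83 × [0.024×log₁₀(81.5/57.461) + 0.44×log₁₀(91.061/81.5)]
    = 1.5847 × [0.0036428 + 0.021197] = 0.03936 m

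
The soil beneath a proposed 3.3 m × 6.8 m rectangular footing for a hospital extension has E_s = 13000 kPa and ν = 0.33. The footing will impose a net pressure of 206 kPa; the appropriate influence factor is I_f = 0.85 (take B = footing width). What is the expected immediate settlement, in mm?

S_e ≈ 39.6 mm

Immediate (elastic) settlement: S_e = q·B·(1−ν²)/E_s · I_f.
S_e = 206 × 3.3 × (1 − 0.33²) / 13000 × 0.85
    = 206 × 3.3 × 0.8911 / 13000 × 0.85
    = 0.03961 m = 39.61 mm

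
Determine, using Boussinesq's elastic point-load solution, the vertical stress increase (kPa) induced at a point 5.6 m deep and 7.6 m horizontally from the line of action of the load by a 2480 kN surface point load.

Boussinesq vertical stress below a point load on an elastic half-space:
Δσ_z = 3P/(2πz²) · [1 + (r/z)²]^(−5/2)
r/z = 7.6/5.6 = 1.3571; [1+(r/z)²]^(−5/2) = 0.073452.
Δσ_z = 3×2480/(2π×5.6²) × 0.073452 = 37.759 × 0.073452 = 2.773 kPa

Δσ_z ≈ 2.77 kPa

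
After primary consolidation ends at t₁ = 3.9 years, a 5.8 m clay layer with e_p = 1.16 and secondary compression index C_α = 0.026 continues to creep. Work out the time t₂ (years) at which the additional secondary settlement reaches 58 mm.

S_s = C_α·H/(1+e_p)·log₁₀(t₂/t₁) ⇒ log₁₀(t₂/t₁) = S_s·(1+e_p)/(C_α·H).
log₁₀(t₂/t₁) = 0.058 × (1+1.16) / (0.026×5.8) = 0.8308
t₂ = t₁ × 10^0.8308 = 3.9 × 6.773 = 26.41 years

t₂ ≈ 26.4 years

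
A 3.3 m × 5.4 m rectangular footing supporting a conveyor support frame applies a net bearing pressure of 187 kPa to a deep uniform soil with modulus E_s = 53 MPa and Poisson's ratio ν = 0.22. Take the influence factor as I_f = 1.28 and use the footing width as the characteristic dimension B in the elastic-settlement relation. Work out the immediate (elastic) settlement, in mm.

S_e ≈ 14.2 mm

Immediate (elastic) settlement: S_e = q·B·(1−ν²)/E_s · I_f.
E_s = 53 MPa = 53000 kPa.
S_e = 187 × 3.3 × (1 − 0.22²) / 53000 × 1.28
    = 187 × 3.3 × 0.9516 / 53000 × 1.28
    = 0.01418 m = 14.18 mm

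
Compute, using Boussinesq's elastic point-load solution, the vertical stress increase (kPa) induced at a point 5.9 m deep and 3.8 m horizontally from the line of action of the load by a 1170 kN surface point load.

Δσ_z ≈ 6.74 kPa

Boussinesq vertical stress below a point load on an elastic half-space:
Δσ_z = 3P/(2πz²) · [1 + (r/z)²]^(−5/2)
r/z = 3.8/5.9 = 0.64407; [1+(r/z)²]^(−5/2) = 0.42.
Δσ_z = 3×1170/(2π×5.9²) × 0.42 = 16.048 × 0.42 = 6.74 kPa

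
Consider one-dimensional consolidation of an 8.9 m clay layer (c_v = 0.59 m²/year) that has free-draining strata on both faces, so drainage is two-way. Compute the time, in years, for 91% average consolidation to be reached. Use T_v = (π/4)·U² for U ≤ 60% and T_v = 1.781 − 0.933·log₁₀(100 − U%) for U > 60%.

Drainage path length: H_d = H/2 = 4.45 m (double drainage).
U > 60%: T_v = 1.781 − 0.933·log₁₀(100 − 91) = 0.89069.
t = T_v·H_d²/c_v = 0.89069×4.45²/0.59 = 29.89 years.

t ≈ 29.9 years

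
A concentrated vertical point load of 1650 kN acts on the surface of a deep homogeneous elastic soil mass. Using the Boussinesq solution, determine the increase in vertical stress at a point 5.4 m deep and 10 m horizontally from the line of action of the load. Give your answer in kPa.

Δσ_z ≈ 0.654 kPa

Boussinesq vertical stress below a point load on an elastic half-space:
Δσ_z = 3P/(2πz²) · [1 + (r/z)²]^(−5/2)
r/z = 10/5.4 = 1.8519; [1+(r/z)²]^(−5/2) = 0.024219.
Δσ_z = 3×1650/(2π×5.4²) × 0.024219 = 27.017 × 0.024219 = 0.6543 kPa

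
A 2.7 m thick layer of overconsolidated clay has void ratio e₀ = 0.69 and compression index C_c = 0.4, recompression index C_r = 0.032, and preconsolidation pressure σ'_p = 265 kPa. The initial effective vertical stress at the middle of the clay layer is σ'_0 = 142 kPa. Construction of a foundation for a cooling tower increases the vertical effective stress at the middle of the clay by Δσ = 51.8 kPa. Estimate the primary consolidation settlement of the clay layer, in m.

S_c ≈ 0.00691 m

Final effective stress: σ'_f = 142 + 51.8 = 193.8 kPa.
σ'_f = 193.8 ≤ σ'_p = 265 kPa, so the clay remains overconsolidated and only the recompression index applies:
S_c = C_r·H/(1+e₀)·log₁₀(σ'_f/σ'_0) = 0.032×2.7/1.69×log₁₀(193.8/142)
    = 0.051123 × 0.13507 = 0.006905 m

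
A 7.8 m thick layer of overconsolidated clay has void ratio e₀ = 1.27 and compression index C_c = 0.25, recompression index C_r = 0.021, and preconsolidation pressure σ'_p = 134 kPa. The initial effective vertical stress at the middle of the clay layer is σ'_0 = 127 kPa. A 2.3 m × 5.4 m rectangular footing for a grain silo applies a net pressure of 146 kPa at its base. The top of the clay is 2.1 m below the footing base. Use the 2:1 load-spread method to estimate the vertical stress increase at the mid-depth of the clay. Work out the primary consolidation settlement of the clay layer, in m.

S_c ≈ 0.0341 m

Mid-depth of clay below the footing base: z = 2.1 + 7.8/2 = 6 m.
Stress increase at mid-clay by the 2:1 spreading method:
Δσ = qBL/((B+z)(L+z)) = 146×2.3×5.4/((2.3+6)(5.4+6)) = 19.164 kPa
Final effective stress: σ'_f = 127 + 19.164 = 146.16 kPa.
σ'_f = 146.16 > σ'_p = 134 kPa, so the stress path crosses the preconsolidation pressure — recompression up to σ'_p, then virgin compression beyond:
S_c = H/(1+e₀)·[C_r·log₁₀(σ'_p/σ'_0) + C_c·log₁₀(σ'_f/σ'_p)]
    = 7.8/2.27 × [0.021×log₁₀(134/127) + 0.25×log₁₀(146.16/134)]
    = 3.4361 × [0.00048932 + 0.0094309] = 0.03409 m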